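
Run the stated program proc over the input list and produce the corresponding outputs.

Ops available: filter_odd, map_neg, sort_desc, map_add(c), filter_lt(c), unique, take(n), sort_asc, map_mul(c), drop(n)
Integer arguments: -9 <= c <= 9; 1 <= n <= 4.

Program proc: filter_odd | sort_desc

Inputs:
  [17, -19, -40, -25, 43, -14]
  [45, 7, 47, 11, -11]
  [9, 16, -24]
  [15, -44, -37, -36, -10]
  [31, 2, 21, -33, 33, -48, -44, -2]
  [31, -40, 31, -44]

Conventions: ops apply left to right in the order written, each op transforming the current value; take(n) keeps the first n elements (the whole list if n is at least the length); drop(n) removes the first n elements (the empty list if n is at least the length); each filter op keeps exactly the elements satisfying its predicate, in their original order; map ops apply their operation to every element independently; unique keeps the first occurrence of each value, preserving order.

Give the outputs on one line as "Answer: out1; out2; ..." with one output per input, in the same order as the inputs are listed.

[43, 17, -19, -25]; [47, 45, 11, 7, -11]; [9]; [15, -37]; [33, 31, 21, -33]; [31, 31]

Execution, op by op:
  [17, -19, -40, -25, 43, -14] -> [17, -19, -25, 43] -> [43, 17, -19, -25]
  [45, 7, 47, 11, -11] -> [45, 7, 47, 11, -11] -> [47, 45, 11, 7, -11]
  [9, 16, -24] -> [9] -> [9]
  [15, -44, -37, -36, -10] -> [15, -37] -> [15, -37]
  [31, 2, 21, -33, 33, -48, -44, -2] -> [31, 21, -33, 33] -> [33, 31, 21, -33]
  [31, -40, 31, -44] -> [31, 31] -> [31, 31]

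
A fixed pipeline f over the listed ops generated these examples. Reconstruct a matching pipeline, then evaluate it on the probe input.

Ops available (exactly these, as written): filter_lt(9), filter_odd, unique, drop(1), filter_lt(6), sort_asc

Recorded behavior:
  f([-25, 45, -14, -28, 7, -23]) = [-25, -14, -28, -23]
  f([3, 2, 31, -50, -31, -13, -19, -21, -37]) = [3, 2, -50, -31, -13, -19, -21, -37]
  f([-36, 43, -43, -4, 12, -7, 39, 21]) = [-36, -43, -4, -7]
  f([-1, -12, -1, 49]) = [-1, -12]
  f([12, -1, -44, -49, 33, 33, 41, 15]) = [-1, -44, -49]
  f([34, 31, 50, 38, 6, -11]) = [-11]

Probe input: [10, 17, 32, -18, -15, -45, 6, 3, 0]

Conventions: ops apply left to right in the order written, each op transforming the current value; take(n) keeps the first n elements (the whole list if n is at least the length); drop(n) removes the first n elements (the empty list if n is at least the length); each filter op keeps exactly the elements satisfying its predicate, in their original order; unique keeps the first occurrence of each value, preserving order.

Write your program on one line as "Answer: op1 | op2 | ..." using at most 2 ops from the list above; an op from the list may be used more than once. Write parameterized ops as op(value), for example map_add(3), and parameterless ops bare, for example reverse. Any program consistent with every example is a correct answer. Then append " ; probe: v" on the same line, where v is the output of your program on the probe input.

filter_lt(6) | unique ; probe: [-18, -15, -45, 3, 0]

Check, running the answer program on each example:
  [-25, 45, -14, -28, 7, -23] -> [-25, -14, -28, -23] -> [-25, -14, -28, -23]
  [3, 2, 31, -50, -31, -13, -19, -21, -37] -> [3, 2, -50, -31, -13, -19, -21, -37] -> [3, 2, -50, -31, -13, -19, -21, -37]
  [-36, 43, -43, -4, 12, -7, 39, 21] -> [-36, -43, -4, -7] -> [-36, -43, -4, -7]
  [-1, -12, -1, 49] -> [-1, -12, -1] -> [-1, -12]
  [12, -1, -44, -49, 33, 33, 41, 15] -> [-1, -44, -49] -> [-1, -44, -49]
  [34, 31, 50, 38, 6, -11] -> [-11] -> [-11]
  probe: [10, 17, 32, -18, -15, -45, 6, 3, 0] -> [-18, -15, -45, 3, 0] -> [-18, -15, -45, 3, 0]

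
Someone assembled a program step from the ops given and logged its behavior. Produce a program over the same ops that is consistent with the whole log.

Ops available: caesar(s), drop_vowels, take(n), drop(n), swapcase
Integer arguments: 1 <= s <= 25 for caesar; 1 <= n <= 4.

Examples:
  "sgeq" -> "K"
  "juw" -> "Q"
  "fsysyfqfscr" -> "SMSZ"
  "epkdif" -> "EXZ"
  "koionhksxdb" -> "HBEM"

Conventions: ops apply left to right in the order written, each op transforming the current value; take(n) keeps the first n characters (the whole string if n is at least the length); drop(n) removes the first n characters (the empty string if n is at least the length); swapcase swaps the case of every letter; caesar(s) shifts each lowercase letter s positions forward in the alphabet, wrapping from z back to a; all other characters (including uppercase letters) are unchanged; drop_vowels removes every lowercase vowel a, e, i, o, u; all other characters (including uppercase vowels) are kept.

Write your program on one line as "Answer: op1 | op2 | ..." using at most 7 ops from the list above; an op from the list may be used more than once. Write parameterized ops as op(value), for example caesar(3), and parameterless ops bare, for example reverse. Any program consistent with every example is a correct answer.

drop(2) | drop_vowels | caesar(24) | take(4) | caesar(22) | swapcase

Check, running the answer program on each example:
  "sgeq" -> "eq" -> "q" -> "o" -> "o" -> "k" -> "K"
  "juw" -> "w" -> "w" -> "u" -> "u" -> "q" -> "Q"
  "fsysyfqfscr" -> "ysyfqfscr" -> "ysyfqfscr" -> "wqwdodqap" -> "wqwd" -> "smsz" -> "SMSZ"
  "epkdif" -> "kdif" -> "kdf" -> "ibd" -> "ibd" -> "exz" -> "EXZ"
  "koionhksxdb" -> "ionhksxdb" -> "nhksxdb" -> "lfiqvbz" -> "lfiq" -> "hbem" -> "HBEM"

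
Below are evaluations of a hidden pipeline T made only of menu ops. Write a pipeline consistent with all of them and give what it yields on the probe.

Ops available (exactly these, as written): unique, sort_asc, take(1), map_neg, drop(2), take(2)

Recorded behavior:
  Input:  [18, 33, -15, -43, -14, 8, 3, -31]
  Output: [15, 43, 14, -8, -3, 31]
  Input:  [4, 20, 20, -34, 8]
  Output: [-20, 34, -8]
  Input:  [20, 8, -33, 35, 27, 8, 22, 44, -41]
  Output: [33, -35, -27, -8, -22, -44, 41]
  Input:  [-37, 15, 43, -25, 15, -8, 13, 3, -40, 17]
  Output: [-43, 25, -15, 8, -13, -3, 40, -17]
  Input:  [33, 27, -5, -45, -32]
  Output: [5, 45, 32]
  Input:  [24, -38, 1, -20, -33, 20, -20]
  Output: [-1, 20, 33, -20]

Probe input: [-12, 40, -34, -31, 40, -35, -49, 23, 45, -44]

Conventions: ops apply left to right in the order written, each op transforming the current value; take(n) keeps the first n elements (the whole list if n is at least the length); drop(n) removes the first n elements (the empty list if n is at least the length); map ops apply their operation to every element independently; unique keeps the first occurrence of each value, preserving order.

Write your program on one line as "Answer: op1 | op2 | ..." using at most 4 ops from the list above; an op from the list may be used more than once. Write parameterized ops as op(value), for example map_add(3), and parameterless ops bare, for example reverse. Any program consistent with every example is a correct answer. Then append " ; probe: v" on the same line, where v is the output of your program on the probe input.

map_neg | drop(2) | unique ; probe: [34, 31, -40, 35, 49, -23, -45, 44]

Check, running the answer program on each example:
  [18, 33, -15, -43, -14, 8, 3, -31] -> [-18, -33, 15, 43, 14, -8, -3, 31] -> [15, 43, 14, -8, -3, 31] -> [15, 43, 14, -8, -3, 31]
  [4, 20, 20, -34, 8] -> [-4, -20, -20, 34, -8] -> [-20, 34, -8] -> [-20, 34, -8]
  [20, 8, -33, 35, 27, 8, 22, 44, -41] -> [-20, -8, 33, -35, -27, -8, -22, -44, 41] -> [33, -35, -27, -8, -22, -44, 41] -> [33, -35, -27, -8, -22, -44, 41]
  [-37, 15, 43, -25, 15, -8, 13, 3, -40, 17] -> [37, -15, -43, 25, -15, 8, -13, -3, 40, -17] -> [-43, 25, -15, 8, -13, -3, 40, -17] -> [-43, 25, -15, 8, -13, -3, 40, -17]
  [33, 27, -5, -45, -32] -> [-33, -27, 5, 45, 32] -> [5, 45, 32] -> [5, 45, 32]
  [24, -38, 1, -20, -33, 20, -20] -> [-24, 38, -1, 20, 33, -20, 20] -> [-1, 20, 33, -20, 20] -> [-1, 20, 33, -20]
  probe: [-12, 40, -34, -31, 40, -35, -49, 23, 45, -44] -> [12, -40, 34, 31, -40, 35, 49, -23, -45, 44] -> [34, 31, -40, 35, 49, -23, -45, 44] -> [34, 31, -40, 35, 49, -23, -45, 44]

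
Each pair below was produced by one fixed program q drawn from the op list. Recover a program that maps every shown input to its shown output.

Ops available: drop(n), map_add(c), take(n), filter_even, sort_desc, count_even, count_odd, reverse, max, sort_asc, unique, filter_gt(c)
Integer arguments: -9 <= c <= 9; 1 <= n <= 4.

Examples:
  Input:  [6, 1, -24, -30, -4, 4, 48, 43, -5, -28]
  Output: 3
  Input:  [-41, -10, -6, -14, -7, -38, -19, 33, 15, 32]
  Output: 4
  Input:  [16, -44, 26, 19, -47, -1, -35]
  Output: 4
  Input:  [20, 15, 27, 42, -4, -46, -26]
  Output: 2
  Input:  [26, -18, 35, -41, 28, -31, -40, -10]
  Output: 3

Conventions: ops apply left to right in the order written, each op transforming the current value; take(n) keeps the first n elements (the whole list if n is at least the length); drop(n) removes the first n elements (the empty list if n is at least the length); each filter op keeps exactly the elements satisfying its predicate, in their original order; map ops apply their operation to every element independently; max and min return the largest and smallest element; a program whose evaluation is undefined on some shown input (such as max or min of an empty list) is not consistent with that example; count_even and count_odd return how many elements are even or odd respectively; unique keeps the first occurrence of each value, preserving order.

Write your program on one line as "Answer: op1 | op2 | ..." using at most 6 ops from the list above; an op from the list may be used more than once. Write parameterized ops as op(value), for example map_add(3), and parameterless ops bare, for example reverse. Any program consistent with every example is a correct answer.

drop(1) | sort_desc | sort_asc | map_add(7) | count_even

Check, running the answer program on each example:
  [6, 1, -24, -30, -4, 4, 48, 43, -5, -28] -> [1, -24, -30, -4, 4, 48, 43, -5, -28] -> [48, 43, 4, 1, -4, -5, -24, -28, -30] -> [-30, -28, -24, -5, -4, 1, 4, 43, 48] -> [-23, -21, -17, 2, 3, 8, 11, 50, 55] -> 3
  [-41, -10, -6, -14, -7, -38, -19, 33, 15, 32] -> [-10, -6, -14, -7, -38, -19, 33, 15, 32] -> [33, 32, 15, -6, -7, -10, -14, -19, -38] -> [-38, -19, -14, -10, -7, -6, 15, 32, 33] -> [-31, -12, -7, -3, 0, 1, 22, 39, 40] -> 4
  [16, -44, 26, 19, -47, -1, -35] -> [-44, 26, 19, -47, -1, -35] -> [26, 19, -1, -35, -44, -47] -> [-47, -44, -35, -1, 19, 26] -> [-40, -37, -28, 6, 26, 33] -> 4
  [20, 15, 27, 42, -4, -46, -26] -> [15, 27, 42, -4, -46, -26] -> [42, 27, 15, -4, -26, -46] -> [-46, -26, -4, 15, 27, 42] -> [-39, -19, 3, 22, 34, 49] -> 2
  [26, -18, 35, -41, 28, -31, -40, -10] -> [-18, 35, -41, 28, -31, -40, -10] -> [35, 28, -10, -18, -31, -40, -41] -> [-41, -40, -31, -18, -10, 28, 35] -> [-34, -33, -24, -11, -3, 35, 42] -> 3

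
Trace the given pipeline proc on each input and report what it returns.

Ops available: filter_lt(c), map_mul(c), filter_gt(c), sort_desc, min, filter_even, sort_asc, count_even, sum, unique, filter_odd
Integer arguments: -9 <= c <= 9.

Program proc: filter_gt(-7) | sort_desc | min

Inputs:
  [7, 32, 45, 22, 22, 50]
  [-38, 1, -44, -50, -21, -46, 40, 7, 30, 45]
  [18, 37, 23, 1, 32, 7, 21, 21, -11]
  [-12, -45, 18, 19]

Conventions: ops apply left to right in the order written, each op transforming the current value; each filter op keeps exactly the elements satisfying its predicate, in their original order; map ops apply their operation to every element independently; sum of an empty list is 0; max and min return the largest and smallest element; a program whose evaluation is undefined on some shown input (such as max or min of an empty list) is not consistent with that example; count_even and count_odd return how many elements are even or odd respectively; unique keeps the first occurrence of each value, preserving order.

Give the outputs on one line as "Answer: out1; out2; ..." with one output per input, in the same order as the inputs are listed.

Execution, op by op:
  [7, 32, 45, 22, 22, 50] -> [7, 32, 45, 22, 22, 50] -> [50, 45, 32, 22, 22, 7] -> 7
  [-38, 1, -44, -50, -21, -46, 40, 7, 30, 45] -> [1, 40, 7, 30, 45] -> [45, 40, 30, 7, 1] -> 1
  [18, 37, 23, 1, 32, 7, 21, 21, -11] -> [18, 37, 23, 1, 32, 7, 21, 21] -> [37, 32, 23, 21, 21, 18, 7, 1] -> 1
  [-12, -45, 18, 19] -> [18, 19] -> [19, 18] -> 18

7; 1; 1; 18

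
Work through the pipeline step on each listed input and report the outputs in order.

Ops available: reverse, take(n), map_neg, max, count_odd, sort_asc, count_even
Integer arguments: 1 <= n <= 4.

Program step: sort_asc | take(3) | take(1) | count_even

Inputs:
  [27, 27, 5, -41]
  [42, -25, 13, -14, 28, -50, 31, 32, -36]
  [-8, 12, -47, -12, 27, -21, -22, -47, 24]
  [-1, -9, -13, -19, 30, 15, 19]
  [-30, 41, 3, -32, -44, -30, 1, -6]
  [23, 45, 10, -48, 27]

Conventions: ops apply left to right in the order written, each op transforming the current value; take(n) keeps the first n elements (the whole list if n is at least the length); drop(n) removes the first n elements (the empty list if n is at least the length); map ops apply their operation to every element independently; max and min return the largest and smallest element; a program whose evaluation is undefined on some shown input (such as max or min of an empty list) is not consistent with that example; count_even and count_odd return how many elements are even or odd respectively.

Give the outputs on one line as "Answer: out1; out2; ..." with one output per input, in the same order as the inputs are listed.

Execution, op by op:
  [27, 27, 5, -41] -> [-41, 5, 27, 27] -> [-41, 5, 27] -> [-41] -> 0
  [42, -25, 13, -14, 28, -50, 31, 32, -36] -> [-50, -36, -25, -14, 13, 28, 31, 32, 42] -> [-50, -36, -25] -> [-50] -> 1
  [-8, 12, -47, -12, 27, -21, -22, -47, 24] -> [-47, -47, -22, -21, -12, -8, 12, 24, 27] -> [-47, -47, -22] -> [-47] -> 0
  [-1, -9, -13, -19, 30, 15, 19] -> [-19, -13, -9, -1, 15, 19, 30] -> [-19, -13, -9] -> [-19] -> 0
  [-30, 41, 3, -32, -44, -30, 1, -6] -> [-44, -32, -30, -30, -6, 1, 3, 41] -> [-44, -32, -30] -> [-44] -> 1
  [23, 45, 10, -48, 27] -> [-48, 10, 23, 27, 45] -> [-48, 10, 23] -> [-48] -> 1

0; 1; 0; 0; 1; 1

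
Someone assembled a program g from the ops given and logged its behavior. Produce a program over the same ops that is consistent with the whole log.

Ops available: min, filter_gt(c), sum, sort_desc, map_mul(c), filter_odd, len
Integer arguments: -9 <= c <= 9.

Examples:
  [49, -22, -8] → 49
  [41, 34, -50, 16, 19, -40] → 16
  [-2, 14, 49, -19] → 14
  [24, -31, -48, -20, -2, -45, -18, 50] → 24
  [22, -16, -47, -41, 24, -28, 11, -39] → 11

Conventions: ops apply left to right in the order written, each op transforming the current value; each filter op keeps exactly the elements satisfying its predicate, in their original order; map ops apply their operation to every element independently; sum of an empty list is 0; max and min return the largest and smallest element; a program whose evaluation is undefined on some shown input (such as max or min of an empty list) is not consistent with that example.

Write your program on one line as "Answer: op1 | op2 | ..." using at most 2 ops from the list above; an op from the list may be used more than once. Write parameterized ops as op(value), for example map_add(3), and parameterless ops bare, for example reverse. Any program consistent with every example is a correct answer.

filter_gt(7) | min

Check, running the answer program on each example:
  [49, -22, -8] -> [49] -> 49
  [41, 34, -50, 16, 19, -40] -> [41, 34, 16, 19] -> 16
  [-2, 14, 49, -19] -> [14, 49] -> 14
  [24, -31, -48, -20, -2, -45, -18, 50] -> [24, 50] -> 24
  [22, -16, -47, -41, 24, -28, 11, -39] -> [22, 24, 11] -> 11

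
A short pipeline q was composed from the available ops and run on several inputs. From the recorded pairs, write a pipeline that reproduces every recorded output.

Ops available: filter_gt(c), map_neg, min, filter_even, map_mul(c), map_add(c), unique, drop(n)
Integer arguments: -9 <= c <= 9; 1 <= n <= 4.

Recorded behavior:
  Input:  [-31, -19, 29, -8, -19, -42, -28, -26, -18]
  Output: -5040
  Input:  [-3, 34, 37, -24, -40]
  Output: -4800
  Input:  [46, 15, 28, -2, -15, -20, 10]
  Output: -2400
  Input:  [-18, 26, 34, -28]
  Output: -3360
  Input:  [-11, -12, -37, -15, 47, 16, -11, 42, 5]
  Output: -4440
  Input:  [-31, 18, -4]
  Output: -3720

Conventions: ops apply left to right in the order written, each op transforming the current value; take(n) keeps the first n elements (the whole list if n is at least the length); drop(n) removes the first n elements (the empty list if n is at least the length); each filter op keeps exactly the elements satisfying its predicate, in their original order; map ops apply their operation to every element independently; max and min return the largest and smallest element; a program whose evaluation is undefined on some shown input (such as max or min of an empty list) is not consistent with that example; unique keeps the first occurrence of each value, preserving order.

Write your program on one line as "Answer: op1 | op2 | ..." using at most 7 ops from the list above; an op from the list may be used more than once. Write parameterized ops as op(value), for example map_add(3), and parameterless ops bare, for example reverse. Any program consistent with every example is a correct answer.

map_neg | map_mul(5) | unique | map_mul(-8) | map_mul(3) | min

Check, running the answer program on each example:
  [-31, -19, 29, -8, -19, -42, -28, -26, -18] -> [31, 19, -29, 8, 19, 42, 28, 26, 18] -> [155, 95, -145, 40, 95, 210, 140, 130, 90] -> [155, 95, -145, 40, 210, 140, 130, 90] -> [-1240, -760, 1160, -320, -1680, -1120, -1040, -720] -> [-3720, -2280, 3480, -960, -5040, -3360, -3120, -2160] -> -5040
  [-3, 34, 37, -24, -40] -> [3, -34, -37, 24, 40] -> [15, -170, -185, 120, 200] -> [15, -170, -185, 120, 200] -> [-120, 1360, 1480, -960, -1600] -> [-360, 4080, 4440, -2880, -4800] -> -4800
  [46, 15, 28, -2, -15, -20, 10] -> [-46, -15, -28, 2, 15, 20, -10] -> [-230, -75, -140, 10, 75, 100, -50] -> [-230, -75, -140, 10, 75, 100, -50] -> [1840, 600, 1120, -80, -600, -800, 400] -> [5520, 1800, 3360, -240, -1800, -2400, 1200] -> -2400
  [-18, 26, 34, -28] -> [18, -26, -34, 28] -> [90, -130, -170, 140] -> [90, -130, -170, 140] -> [-720, 1040, 1360, -1120] -> [-2160, 3120, 4080, -3360] -> -3360
  [-11, -12, -37, -15, 47, 16, -11, 42, 5] -> [11, 12, 37, 15, -47, -16, 11, -42, -5] -> [55, 60, 185, 75, -235, -80, 55, -210, -25] -> [55, 60, 185, 75, -235, -80, -210, -25] -> [-440, -480, -1480, -600, 1880, 640, 1680, 200] -> [-1320, -1440, -4440, -1800, 5640, 1920, 5040, 600] -> -4440
  [-31, 18, -4] -> [31, -18, 4] -> [155, -90, 20] -> [155, -90, 20] -> [-1240, 720, -160] -> [-3720, 2160, -480] -> -3720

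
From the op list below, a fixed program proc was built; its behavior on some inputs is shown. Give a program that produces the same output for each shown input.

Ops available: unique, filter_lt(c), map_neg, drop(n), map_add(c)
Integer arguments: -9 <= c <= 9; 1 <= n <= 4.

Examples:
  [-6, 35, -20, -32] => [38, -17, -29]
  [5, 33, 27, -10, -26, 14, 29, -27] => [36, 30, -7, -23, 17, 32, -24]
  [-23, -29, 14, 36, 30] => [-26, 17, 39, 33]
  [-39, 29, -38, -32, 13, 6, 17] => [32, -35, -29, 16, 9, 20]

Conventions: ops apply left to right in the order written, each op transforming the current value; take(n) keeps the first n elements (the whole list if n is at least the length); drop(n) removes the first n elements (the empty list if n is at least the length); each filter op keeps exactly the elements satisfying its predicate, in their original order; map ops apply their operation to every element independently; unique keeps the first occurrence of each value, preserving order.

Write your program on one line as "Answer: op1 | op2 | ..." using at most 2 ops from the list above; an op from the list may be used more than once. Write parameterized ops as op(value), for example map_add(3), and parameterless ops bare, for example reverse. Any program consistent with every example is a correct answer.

drop(1) | map_add(3)

Check, running the answer program on each example:
  [-6, 35, -20, -32] -> [35, -20, -32] -> [38, -17, -29]
  [5, 33, 27, -10, -26, 14, 29, -27] -> [33, 27, -10, -26, 14, 29, -27] -> [36, 30, -7, -23, 17, 32, -24]
  [-23, -29, 14, 36, 30] -> [-29, 14, 36, 30] -> [-26, 17, 39, 33]
  [-39, 29, -38, -32, 13, 6, 17] -> [29, -38, -32, 13, 6, 17] -> [32, -35, -29, 16, 9, 20]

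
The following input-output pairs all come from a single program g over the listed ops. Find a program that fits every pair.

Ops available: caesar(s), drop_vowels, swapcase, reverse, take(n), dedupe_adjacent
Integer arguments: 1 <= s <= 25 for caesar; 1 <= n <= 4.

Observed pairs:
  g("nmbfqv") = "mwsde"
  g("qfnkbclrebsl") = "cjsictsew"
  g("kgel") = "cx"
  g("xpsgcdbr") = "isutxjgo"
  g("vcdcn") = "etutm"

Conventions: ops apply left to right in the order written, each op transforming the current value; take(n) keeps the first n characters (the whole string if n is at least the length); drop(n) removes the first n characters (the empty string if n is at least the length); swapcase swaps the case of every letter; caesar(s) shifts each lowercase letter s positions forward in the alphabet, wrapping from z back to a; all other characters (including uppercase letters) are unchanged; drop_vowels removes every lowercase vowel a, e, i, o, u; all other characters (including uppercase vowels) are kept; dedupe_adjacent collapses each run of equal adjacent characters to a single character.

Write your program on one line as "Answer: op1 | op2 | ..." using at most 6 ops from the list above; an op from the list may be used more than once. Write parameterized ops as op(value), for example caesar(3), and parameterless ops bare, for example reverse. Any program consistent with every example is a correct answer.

swapcase | reverse | swapcase | caesar(10) | drop_vowels | caesar(7)

Check, running the answer program on each example:
  "nmbfqv" -> "NMBFQV" -> "VQFBMN" -> "vqfbmn" -> "faplwx" -> "fplwx" -> "mwsde"
  "qfnkbclrebsl" -> "QFNKBCLREBSL" -> "LSBERLCBKNFQ" -> "lsberlcbknfq" -> "vclobvmluxpa" -> "vclbvmlxp" -> "cjsictsew"
  "kgel" -> "KGEL" -> "LEGK" -> "legk" -> "voqu" -> "vq" -> "cx"
  "xpsgcdbr" -> "XPSGCDBR" -> "RBDCGSPX" -> "rbdcgspx" -> "blnmqczh" -> "blnmqczh" -> "isutxjgo"
  "vcdcn" -> "VCDCN" -> "NCDCV" -> "ncdcv" -> "xmnmf" -> "xmnmf" -> "etutm"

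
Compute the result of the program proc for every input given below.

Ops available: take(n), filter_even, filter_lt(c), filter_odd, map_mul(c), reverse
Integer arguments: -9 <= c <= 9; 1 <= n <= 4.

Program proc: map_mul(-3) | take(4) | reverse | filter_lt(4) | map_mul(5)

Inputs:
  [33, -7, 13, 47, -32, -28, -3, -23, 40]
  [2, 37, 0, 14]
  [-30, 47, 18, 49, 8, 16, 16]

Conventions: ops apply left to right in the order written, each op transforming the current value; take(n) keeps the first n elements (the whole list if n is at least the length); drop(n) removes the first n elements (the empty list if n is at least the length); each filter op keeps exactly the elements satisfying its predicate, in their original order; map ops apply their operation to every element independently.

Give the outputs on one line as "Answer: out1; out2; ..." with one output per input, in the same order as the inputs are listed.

[-705, -195, -495]; [-210, 0, -555, -30]; [-735, -270, -705]

Execution, op by op:
  [33, -7, 13, 47, -32, -28, -3, -23, 40] -> [-99, 21, -39, -141, 96, 84, 9, 69, -120] -> [-99, 21, -39, -141] -> [-141, -39, 21, -99] -> [-141, -39, -99] -> [-705, -195, -495]
  [2, 37, 0, 14] -> [-6, -111, 0, -42] -> [-6, -111, 0, -42] -> [-42, 0, -111, -6] -> [-42, 0, -111, -6] -> [-210, 0, -555, -30]
  [-30, 47, 18, 49, 8, 16, 16] -> [90, -141, -54, -147, -24, -48, -48] -> [90, -141, -54, -147] -> [-147, -54, -141, 90] -> [-147, -54, -141] -> [-735, -270, -705]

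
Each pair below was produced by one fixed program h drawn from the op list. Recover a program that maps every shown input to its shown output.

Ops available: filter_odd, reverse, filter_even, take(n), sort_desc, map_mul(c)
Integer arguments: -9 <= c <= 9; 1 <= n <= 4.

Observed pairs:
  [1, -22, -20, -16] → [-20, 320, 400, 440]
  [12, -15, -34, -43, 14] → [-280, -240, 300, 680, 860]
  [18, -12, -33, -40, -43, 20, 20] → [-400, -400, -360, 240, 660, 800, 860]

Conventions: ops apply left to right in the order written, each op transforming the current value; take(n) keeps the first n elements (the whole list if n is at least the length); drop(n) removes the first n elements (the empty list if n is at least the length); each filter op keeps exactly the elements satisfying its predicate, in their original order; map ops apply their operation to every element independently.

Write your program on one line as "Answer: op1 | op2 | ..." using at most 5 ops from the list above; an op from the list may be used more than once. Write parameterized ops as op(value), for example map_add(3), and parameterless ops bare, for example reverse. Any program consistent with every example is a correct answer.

reverse | sort_desc | map_mul(-4) | map_mul(5)

Check, running the answer program on each example:
  [1, -22, -20, -16] -> [-16, -20, -22, 1] -> [1, -16, -20, -22] -> [-4, 64, 80, 88] -> [-20, 320, 400, 440]
  [12, -15, -34, -43, 14] -> [14, -43, -34, -15, 12] -> [14, 12, -15, -34, -43] -> [-56, -48, 60, 136, 172] -> [-280, -240, 300, 680, 860]
  [18, -12, -33, -40, -43, 20, 20] -> [20, 20, -43, -40, -33, -12, 18] -> [20, 20, 18, -12, -33, -40, -43] -> [-80, -80, -72, 48, 132, 160, 172] -> [-400, -400, -360, 240, 660, 800, 860]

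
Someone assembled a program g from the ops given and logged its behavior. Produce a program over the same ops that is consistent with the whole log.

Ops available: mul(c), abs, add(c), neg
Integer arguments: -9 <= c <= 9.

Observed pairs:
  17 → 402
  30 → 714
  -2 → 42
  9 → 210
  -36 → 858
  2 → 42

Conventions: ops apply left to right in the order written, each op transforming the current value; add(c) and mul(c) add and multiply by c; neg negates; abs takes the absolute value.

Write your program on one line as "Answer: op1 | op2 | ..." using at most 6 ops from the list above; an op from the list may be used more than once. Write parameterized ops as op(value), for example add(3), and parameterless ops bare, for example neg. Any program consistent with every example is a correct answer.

mul(-4) | mul(-6) | abs | neg | add(6) | neg

Check, running the answer program on each example:
  17 -> -68 -> 408 -> 408 -> -408 -> -402 -> 402
  30 -> -120 -> 720 -> 720 -> -720 -> -714 -> 714
  -2 -> 8 -> -48 -> 48 -> -48 -> -42 -> 42
  9 -> -36 -> 216 -> 216 -> -216 -> -210 -> 210
  -36 -> 144 -> -864 -> 864 -> -864 -> -858 -> 858
  2 -> -8 -> 48 -> 48 -> -48 -> -42 -> 42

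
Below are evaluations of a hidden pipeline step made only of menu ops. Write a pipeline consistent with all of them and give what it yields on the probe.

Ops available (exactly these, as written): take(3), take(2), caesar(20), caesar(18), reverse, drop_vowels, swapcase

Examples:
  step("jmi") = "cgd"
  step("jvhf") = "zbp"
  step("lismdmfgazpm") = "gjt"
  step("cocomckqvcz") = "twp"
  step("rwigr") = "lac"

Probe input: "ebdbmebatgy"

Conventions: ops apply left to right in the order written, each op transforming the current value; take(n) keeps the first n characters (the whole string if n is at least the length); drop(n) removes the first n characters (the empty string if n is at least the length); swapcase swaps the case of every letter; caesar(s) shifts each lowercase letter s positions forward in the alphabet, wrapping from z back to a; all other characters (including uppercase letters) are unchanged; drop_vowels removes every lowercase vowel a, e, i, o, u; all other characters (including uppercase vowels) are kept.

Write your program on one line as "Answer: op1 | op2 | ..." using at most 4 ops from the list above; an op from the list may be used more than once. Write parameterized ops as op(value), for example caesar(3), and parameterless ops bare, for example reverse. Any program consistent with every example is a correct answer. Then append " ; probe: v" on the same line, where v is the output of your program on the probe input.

reverse | take(3) | caesar(20) ; probe: "san"

Check, running the answer program on each example:
  "jmi" -> "imj" -> "imj" -> "cgd"
  "jvhf" -> "fhvj" -> "fhv" -> "zbp"
  "lismdmfgazpm" -> "mpzagfmdmsil" -> "mpz" -> "gjt"
  "cocomckqvcz" -> "zcvqkcmococ" -> "zcv" -> "twp"
  "rwigr" -> "rgiwr" -> "rgi" -> "lac"
  probe: "ebdbmebatgy" -> "ygtabembdbe" -> "ygt" -> "san"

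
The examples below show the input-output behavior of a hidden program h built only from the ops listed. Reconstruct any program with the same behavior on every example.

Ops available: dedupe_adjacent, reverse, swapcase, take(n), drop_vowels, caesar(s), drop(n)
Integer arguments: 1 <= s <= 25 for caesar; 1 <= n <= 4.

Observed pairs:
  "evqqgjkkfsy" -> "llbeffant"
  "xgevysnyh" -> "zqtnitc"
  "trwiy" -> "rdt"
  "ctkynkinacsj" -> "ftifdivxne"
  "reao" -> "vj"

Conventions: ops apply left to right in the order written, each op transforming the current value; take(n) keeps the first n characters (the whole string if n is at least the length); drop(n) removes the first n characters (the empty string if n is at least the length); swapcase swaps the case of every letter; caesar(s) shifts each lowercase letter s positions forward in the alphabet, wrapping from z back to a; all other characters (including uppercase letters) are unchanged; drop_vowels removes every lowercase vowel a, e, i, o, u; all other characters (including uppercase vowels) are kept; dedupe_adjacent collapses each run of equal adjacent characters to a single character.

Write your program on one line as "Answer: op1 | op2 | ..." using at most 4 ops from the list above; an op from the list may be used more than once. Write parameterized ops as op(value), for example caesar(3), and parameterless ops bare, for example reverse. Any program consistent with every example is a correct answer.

caesar(1) | caesar(20) | drop(2)

Check, running the answer program on each example:
  "evqqgjkkfsy" -> "fwrrhkllgtz" -> "zqllbeffant" -> "llbeffant"
  "xgevysnyh" -> "yhfwztozi" -> "sbzqtnitc" -> "zqtnitc"
  "trwiy" -> "usxjz" -> "omrdt" -> "rdt"
  "ctkynkinacsj" -> "dulzoljobdtk" -> "xoftifdivxne" -> "ftifdivxne"
  "reao" -> "sfbp" -> "mzvj" -> "vj"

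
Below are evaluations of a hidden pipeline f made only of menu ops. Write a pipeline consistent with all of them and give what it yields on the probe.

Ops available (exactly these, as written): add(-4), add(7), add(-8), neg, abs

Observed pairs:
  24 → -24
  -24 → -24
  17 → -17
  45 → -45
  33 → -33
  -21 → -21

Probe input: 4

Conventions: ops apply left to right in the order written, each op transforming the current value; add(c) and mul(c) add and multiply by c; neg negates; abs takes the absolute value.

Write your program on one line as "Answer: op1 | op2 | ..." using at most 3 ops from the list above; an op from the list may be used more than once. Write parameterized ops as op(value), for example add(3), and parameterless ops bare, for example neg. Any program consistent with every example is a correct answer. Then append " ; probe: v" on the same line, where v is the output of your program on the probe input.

abs | neg ; probe: -4

Check, running the answer program on each example:
  24 -> 24 -> -24
  -24 -> 24 -> -24
  17 -> 17 -> -17
  45 -> 45 -> -45
  33 -> 33 -> -33
  -21 -> 21 -> -21
  probe: 4 -> 4 -> -4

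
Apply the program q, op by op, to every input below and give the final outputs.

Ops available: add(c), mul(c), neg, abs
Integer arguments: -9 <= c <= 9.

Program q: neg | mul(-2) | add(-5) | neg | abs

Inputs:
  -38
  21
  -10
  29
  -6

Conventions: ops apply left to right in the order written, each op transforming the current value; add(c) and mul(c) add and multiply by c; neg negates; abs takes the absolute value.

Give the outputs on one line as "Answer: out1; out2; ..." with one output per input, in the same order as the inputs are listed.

Execution, op by op:
  -38 -> 38 -> -76 -> -81 -> 81 -> 81
  21 -> -21 -> 42 -> 37 -> -37 -> 37
  -10 -> 10 -> -20 -> -25 -> 25 -> 25
  29 -> -29 -> 58 -> 53 -> -53 -> 53
  -6 -> 6 -> -12 -> -17 -> 17 -> 17

81; 37; 25; 53; 17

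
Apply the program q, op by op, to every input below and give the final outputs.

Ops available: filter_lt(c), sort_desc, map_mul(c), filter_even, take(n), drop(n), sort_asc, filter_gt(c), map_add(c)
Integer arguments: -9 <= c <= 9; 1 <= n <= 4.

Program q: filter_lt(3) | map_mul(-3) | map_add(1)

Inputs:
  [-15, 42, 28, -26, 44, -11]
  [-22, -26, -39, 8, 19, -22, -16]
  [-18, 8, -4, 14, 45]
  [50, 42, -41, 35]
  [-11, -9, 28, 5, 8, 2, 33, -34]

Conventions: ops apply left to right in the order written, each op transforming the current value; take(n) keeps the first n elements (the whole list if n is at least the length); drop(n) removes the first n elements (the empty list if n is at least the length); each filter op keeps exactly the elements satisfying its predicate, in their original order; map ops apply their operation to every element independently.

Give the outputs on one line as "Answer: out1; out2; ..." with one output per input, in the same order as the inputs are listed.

[46, 79, 34]; [67, 79, 118, 67, 49]; [55, 13]; [124]; [34, 28, -5, 103]

Execution, op by op:
  [-15, 42, 28, -26, 44, -11] -> [-15, -26, -11] -> [45, 78, 33] -> [46, 79, 34]
  [-22, -26, -39, 8, 19, -22, -16] -> [-22, -26, -39, -22, -16] -> [66, 78, 117, 66, 48] -> [67, 79, 118, 67, 49]
  [-18, 8, -4, 14, 45] -> [-18, -4] -> [54, 12] -> [55, 13]
  [50, 42, -41, 35] -> [-41] -> [123] -> [124]
  [-11, -9, 28, 5, 8, 2, 33, -34] -> [-11, -9, 2, -34] -> [33, 27, -6, 102] -> [34, 28, -5, 103]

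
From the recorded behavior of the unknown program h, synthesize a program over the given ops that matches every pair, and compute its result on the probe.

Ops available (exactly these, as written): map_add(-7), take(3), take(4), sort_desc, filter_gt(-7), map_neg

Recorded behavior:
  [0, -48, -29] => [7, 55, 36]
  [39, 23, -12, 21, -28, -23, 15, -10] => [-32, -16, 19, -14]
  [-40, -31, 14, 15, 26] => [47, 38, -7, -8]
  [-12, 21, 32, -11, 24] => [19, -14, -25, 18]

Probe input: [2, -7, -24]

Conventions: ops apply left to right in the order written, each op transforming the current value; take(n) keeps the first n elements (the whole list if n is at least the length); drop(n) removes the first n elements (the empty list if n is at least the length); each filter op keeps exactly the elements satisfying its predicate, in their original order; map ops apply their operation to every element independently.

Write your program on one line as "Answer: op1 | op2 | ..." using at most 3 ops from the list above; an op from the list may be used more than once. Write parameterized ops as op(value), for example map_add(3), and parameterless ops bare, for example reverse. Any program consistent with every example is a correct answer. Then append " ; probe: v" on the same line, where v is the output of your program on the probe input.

map_add(-7) | map_neg | take(4) ; probe: [5, 14, 31]

Check, running the answer program on each example:
  [0, -48, -29] -> [-7, -55, -36] -> [7, 55, 36] -> [7, 55, 36]
  [39, 23, -12, 21, -28, -23, 15, -10] -> [32, 16, -19, 14, -35, -30, 8, -17] -> [-32, -16, 19, -14, 35, 30, -8, 17] -> [-32, -16, 19, -14]
  [-40, -31, 14, 15, 26] -> [-47, -38, 7, 8, 19] -> [47, 38, -7, -8, -19] -> [47, 38, -7, -8]
  [-12, 21, 32, -11, 24] -> [-19, 14, 25, -18, 17] -> [19, -14, -25, 18, -17] -> [19, -14, -25, 18]
  probe: [2, -7, -24] -> [-5, -14, -31] -> [5, 14, 31] -> [5, 14, 31]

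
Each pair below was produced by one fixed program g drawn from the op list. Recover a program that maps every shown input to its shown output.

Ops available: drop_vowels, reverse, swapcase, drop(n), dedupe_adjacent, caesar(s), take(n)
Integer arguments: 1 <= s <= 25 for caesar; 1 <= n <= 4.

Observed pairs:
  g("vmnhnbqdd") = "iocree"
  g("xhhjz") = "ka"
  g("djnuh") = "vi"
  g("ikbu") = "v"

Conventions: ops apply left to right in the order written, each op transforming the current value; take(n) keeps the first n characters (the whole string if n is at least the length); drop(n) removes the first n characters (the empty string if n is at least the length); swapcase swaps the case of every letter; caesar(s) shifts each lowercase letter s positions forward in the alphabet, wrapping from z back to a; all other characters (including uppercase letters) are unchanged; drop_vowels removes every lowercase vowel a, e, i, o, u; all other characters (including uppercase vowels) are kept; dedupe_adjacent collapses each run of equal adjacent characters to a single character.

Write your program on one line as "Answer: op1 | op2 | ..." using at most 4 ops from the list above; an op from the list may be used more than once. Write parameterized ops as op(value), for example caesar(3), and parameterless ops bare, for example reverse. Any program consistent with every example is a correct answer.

caesar(1) | drop(1) | drop(2)

Check, running the answer program on each example:
  "vmnhnbqdd" -> "wnoiocree" -> "noiocree" -> "iocree"
  "xhhjz" -> "yiika" -> "iika" -> "ka"
  "djnuh" -> "ekovi" -> "kovi" -> "vi"
  "ikbu" -> "jlcv" -> "lcv" -> "v"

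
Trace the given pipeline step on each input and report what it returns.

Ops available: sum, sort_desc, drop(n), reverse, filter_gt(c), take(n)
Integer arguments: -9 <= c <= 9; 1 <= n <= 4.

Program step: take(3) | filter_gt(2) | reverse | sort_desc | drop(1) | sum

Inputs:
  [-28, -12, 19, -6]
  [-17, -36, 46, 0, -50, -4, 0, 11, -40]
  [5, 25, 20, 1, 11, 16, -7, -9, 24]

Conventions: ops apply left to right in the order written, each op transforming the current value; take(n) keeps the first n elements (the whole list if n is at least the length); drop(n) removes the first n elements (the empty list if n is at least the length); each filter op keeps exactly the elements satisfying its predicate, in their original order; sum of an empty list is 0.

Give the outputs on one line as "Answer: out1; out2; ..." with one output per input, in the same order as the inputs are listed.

0; 0; 25

Execution, op by op:
  [-28, -12, 19, -6] -> [-28, -12, 19] -> [19] -> [19] -> [19] -> [] -> 0
  [-17, -36, 46, 0, -50, -4, 0, 11, -40] -> [-17, -36, 46] -> [46] -> [46] -> [46] -> [] -> 0
  [5, 25, 20, 1, 11, 16, -7, -9, 24] -> [5, 25, 20] -> [5, 25, 20] -> [20, 25, 5] -> [25, 20, 5] -> [20, 5] -> 25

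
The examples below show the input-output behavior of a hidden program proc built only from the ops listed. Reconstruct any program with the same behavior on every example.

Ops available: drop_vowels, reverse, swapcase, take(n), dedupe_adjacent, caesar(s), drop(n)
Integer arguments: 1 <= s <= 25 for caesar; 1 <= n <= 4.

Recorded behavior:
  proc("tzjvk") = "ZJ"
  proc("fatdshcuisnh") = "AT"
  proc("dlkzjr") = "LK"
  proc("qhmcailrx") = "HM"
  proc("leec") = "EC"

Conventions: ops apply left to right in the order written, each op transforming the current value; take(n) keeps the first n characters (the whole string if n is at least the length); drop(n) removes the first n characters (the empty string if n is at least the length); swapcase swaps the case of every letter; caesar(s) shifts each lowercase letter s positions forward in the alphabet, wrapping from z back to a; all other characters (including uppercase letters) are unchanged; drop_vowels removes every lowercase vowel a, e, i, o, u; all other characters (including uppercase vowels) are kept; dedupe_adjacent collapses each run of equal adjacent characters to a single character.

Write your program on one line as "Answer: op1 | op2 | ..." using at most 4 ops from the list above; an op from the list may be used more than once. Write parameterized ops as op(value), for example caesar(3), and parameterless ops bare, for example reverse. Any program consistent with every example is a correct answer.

drop(1) | dedupe_adjacent | take(2) | swapcase

Check, running the answer program on each example:
  "tzjvk" -> "zjvk" -> "zjvk" -> "zj" -> "ZJ"
  "fatdshcuisnh" -> "atdshcuisnh" -> "atdshcuisnh" -> "at" -> "AT"
  "dlkzjr" -> "lkzjr" -> "lkzjr" -> "lk" -> "LK"
  "qhmcailrx" -> "hmcailrx" -> "hmcailrx" -> "hm" -> "HM"
  "leec" -> "eec" -> "ec" -> "ec" -> "EC"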